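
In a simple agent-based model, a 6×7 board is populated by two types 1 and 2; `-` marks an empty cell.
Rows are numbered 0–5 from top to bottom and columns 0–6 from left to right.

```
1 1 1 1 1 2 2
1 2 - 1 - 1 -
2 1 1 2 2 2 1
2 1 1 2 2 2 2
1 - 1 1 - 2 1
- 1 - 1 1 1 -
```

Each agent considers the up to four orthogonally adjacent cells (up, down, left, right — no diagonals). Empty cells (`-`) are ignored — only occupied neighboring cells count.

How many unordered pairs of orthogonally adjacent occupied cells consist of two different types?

Scan each occupied cell's neighbors to the right and below so each pair is counted once.
From row 0: 3 unlike of 10 pairs (running 3/10).
From row 1: 5 unlike of 5 pairs (running 8/15).
From row 2: 4 unlike of 13 pairs (running 12/28).
From row 3: 5 unlike of 11 pairs (running 17/39).
From row 4: 2 unlike of 4 pairs (running 19/43).
From row 5: 0 unlike of 2 pairs (running 19/45).
Total adjacent occupied pairs: 45; unlike-type pairs: 19.

19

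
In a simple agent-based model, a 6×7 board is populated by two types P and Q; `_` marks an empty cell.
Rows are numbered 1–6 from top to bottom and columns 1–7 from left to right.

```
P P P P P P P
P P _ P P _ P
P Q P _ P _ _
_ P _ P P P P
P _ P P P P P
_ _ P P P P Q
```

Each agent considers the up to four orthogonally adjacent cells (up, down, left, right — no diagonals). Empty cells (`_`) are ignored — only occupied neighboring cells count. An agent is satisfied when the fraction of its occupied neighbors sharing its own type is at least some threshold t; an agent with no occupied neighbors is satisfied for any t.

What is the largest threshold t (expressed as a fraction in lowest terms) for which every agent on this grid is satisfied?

0/1

Row 1: (1,1)P 2/2 · (1,2)P 3/3 · (1,3)P 2/2 · (1,4)P 3/3 · (1,5)P 3/3 · (1,6)P 2/2 · (1,7)P 2/2
Row 2: (2,1)P 3/3 · (2,2)P 2/3 · (2,4)P 2/2 · (2,5)P 3/3 · (2,7)P 1/1
Row 3: (3,1)P 1/2 · (3,2)Q 0/4 · (3,3)P 0/1 · (3,5)P 2/2
Row 4: (4,2)P 0/1 · (4,4)P 2/2 · (4,5)P 4/4 · (4,6)P 3/3 · (4,7)P 2/2
Row 5: (5,1)P — no occupied neighbors · (5,3)P 2/2 · (5,4)P 4/4 · (5,5)P 4/4 · (5,6)P 4/4 · (5,7)P 2/3
Row 6: (6,3)P 2/2 · (6,4)P 3/3 · (6,5)P 3/3 · (6,6)P 2/3 · (6,7)Q 0/2
The smallest same-type fraction is 0/4 at (3,2), which reduces to 0/1. Any threshold above that leaves this agent unsatisfied.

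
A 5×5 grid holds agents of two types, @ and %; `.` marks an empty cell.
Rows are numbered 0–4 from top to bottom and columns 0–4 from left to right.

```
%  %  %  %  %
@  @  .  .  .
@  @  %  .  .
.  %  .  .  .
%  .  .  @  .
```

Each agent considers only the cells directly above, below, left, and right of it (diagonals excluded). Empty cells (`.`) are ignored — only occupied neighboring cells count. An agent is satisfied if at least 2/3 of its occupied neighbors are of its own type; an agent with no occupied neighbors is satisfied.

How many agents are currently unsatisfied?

(0,0)% 1/2 not
(0,1)% 2/3 satisfied
(0,2)% 2/2 satisfied
(0,3)% 2/2 satisfied
(0,4)% 1/1 satisfied
(1,0)@ 2/3 satisfied
(1,1)@ 2/3 satisfied
(2,0)@ 2/2 satisfied
(2,1)@ 2/4 not
(2,2)% 0/1 not
(3,1)% 0/1 not
(4,0)% 0/0 satisfied
(4,3)@ 0/0 satisfied
Unsatisfied: (0,0), (2,1), (2,2), (3,1) — 4 in total.

4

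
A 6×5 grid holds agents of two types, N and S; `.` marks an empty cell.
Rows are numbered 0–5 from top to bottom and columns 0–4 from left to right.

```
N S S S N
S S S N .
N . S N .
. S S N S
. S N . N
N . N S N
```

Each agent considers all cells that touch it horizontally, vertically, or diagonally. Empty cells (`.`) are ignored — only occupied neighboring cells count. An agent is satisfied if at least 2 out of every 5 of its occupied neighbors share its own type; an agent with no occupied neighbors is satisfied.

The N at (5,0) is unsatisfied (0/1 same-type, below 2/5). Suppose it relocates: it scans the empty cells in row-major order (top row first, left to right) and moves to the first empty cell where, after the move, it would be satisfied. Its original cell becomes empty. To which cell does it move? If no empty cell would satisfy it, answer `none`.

(1,4)

Vacating (5,0). Empty cells in order:
  (1,4): 3/4 same-type → satisfied — stop here.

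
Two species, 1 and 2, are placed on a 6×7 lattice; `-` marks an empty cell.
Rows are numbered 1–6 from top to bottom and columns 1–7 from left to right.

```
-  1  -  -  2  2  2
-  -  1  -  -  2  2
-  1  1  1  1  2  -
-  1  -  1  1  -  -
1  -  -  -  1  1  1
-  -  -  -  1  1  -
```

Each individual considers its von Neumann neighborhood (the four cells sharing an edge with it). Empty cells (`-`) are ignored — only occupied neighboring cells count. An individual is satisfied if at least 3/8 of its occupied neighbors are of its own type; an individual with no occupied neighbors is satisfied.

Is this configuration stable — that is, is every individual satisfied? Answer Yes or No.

Yes

Row 1: (1,2)1 0/0 ✓ · (1,5)2 1/1 ✓ · (1,6)2 3/3 ✓ · (1,7)2 2/2 ✓
Row 2: (2,3)1 1/1 ✓ · (2,6)2 3/3 ✓ · (2,7)2 2/2 ✓
Row 3: (3,2)1 2/2 ✓ · (3,3)1 3/3 ✓ · (3,4)1 3/3 ✓ · (3,5)1 2/3 ✓ · (3,6)2 1/2 ✓
Row 4: (4,2)1 1/1 ✓ · (4,4)1 2/2 ✓ · (4,5)1 3/3 ✓
Row 5: (5,1)1 0/0 ✓ · (5,5)1 3/3 ✓ · (5,6)1 3/3 ✓ · (5,7)1 1/1 ✓
Row 6: (6,5)1 2/2 ✓ · (6,6)1 2/2 ✓
All meet the threshold, so the configuration is stable.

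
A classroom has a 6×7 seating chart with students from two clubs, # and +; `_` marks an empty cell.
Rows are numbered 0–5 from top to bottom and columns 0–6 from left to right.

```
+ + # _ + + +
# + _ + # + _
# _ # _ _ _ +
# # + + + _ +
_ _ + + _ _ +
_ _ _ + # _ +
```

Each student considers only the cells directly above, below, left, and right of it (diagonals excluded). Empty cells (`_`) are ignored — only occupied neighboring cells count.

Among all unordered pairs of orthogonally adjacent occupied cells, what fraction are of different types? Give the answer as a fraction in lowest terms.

Scan each occupied cell's neighbors to the right and below so each pair is counted once.
Row 0: +(0,0)–+(0,1)= +(0,0)–#(1,0)≠ +(0,1)–#(0,2)≠ +(0,1)–+(1,1)= +(0,4)–+(0,5)= +(0,4)–#(1,4)≠ +(0,5)–+(0,6)= +(0,5)–+(1,5)=  → 3/8 unlike.
Row 1: #(1,0)–+(1,1)≠ #(1,0)–#(2,0)= +(1,3)–#(1,4)≠ #(1,4)–+(1,5)≠  → 3/4 unlike.
Row 2: #(2,0)–#(3,0)= #(2,2)–+(3,2)≠ +(2,6)–+(3,6)=  → 1/3 unlike.
Row 3: #(3,0)–#(3,1)= #(3,1)–+(3,2)≠ +(3,2)–+(3,3)= +(3,2)–+(4,2)= +(3,3)–+(3,4)= +(3,3)–+(4,3)= +(3,6)–+(4,6)=  → 1/7 unlike.
Row 4: +(4,2)–+(4,3)= +(4,3)–+(5,3)= +(4,6)–+(5,6)=  → 0/3 unlike.
Row 5: +(5,3)–#(5,4)≠  → 1/1 unlike.
Total adjacent occupied pairs: 26; unlike-type pairs: 9.
9/26 is already in lowest terms.

9/26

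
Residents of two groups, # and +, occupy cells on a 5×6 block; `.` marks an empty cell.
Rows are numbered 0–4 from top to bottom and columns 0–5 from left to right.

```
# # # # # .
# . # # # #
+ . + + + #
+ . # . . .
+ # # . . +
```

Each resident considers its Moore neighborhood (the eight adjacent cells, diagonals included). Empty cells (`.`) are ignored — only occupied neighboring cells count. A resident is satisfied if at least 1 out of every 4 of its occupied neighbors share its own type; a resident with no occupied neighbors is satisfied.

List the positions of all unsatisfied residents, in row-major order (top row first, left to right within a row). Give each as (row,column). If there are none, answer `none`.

Row 0: (0,0)# 2/2 ok · (0,1)# 4/4 ok · (0,2)# 4/4 ok · (0,3)# 5/5 ok · (0,4)# 4/4 ok
Row 1: (1,0)# 2/3 ok · (1,2)# 4/6 ok · (1,3)# 5/8 ok · (1,4)# 5/7 ok · (1,5)# 3/4 ok
Row 2: (2,0)+ 1/2 ok · (2,2)+ 1/4 ok · (2,3)+ 2/6 ok · (2,4)+ 1/5 unhappy · (2,5)# 2/3 ok
Row 3: (3,0)+ 2/3 ok · (3,2)# 2/4 ok
Row 4: (4,0)+ 1/2 ok · (4,1)# 2/4 ok · (4,2)# 2/2 ok · (4,5)+ 0/0 ok

(2,4)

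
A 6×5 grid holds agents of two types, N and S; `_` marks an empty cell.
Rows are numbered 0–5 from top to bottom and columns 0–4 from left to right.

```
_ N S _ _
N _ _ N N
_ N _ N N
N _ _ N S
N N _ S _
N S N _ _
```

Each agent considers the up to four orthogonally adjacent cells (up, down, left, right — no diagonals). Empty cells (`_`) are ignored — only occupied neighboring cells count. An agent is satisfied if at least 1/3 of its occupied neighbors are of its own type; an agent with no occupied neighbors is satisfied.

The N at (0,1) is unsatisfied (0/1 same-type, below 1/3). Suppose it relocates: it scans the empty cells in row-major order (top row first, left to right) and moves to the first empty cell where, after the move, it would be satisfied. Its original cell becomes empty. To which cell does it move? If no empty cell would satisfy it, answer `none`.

(0,0)

Vacating (0,1). Empty cells in order:
  (0,0): 1/1 same-type → satisfied — stop here.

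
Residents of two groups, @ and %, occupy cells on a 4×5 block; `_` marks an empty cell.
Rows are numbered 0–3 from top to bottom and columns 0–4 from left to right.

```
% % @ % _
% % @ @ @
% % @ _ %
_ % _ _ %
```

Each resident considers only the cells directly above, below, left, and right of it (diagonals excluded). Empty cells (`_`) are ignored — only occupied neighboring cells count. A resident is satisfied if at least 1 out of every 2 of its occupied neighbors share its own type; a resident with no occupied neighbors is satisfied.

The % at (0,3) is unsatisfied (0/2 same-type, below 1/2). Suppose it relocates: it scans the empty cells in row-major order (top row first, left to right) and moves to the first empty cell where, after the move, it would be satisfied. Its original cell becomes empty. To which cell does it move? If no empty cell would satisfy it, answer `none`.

Vacating (0,3). Empty cells in order:
  (0,4): 0/1 same-type → still unsatisfied.
  (2,3): 1/3 same-type → still unsatisfied.
  (3,0): 2/2 same-type → satisfied — stop here.

(3,0)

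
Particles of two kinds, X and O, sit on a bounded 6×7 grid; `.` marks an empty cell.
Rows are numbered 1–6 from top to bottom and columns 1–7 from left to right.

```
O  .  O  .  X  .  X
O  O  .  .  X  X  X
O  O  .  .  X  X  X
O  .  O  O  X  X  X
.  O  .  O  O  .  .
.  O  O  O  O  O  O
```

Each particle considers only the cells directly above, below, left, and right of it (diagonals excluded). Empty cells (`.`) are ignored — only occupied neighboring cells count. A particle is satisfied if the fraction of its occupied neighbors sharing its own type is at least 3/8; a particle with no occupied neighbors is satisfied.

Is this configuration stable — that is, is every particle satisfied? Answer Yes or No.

Row 1: (1,1)O 1/1 ✓ · (1,3)O 0/0 ✓ · (1,5)X 1/1 ✓ · (1,7)X 1/1 ✓
Row 2: (2,1)O 3/3 ✓ · (2,2)O 2/2 ✓ · (2,5)X 3/3 ✓ · (2,6)X 3/3 ✓ · (2,7)X 3/3 ✓
Row 3: (3,1)O 3/3 ✓ · (3,2)O 2/2 ✓ · (3,5)X 3/3 ✓ · (3,6)X 4/4 ✓ · (3,7)X 3/3 ✓
Row 4: (4,1)O 1/1 ✓ · (4,3)O 1/1 ✓ · (4,4)O 2/3 ✓ · (4,5)X 2/4 ✓ · (4,6)X 3/3 ✓ · (4,7)X 2/2 ✓
Row 5: (5,2)O 1/1 ✓ · (5,4)O 3/3 ✓ · (5,5)O 2/3 ✓
Row 6: (6,2)O 2/2 ✓ · (6,3)O 2/2 ✓ · (6,4)O 3/3 ✓ · (6,5)O 3/3 ✓ · (6,6)O 2/2 ✓ · (6,7)O 1/1 ✓
All meet the threshold, so the configuration is stable.

Yes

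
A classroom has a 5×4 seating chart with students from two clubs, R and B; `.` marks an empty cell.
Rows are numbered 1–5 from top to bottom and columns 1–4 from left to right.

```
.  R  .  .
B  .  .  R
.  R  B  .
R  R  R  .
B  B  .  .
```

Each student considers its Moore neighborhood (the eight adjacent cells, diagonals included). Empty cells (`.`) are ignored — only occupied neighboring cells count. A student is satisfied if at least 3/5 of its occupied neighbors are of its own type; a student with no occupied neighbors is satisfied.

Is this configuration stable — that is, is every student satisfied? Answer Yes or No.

No

Row 1: (1,2)R 0/1 ✗
Row 2: (2,1)B 0/2 ✗ · (2,4)R 0/1 ✗
Row 3: (3,2)R 3/5 ✓ · (3,3)B 0/4 ✗
Row 4: (4,1)R 2/4 ✗ · (4,2)R 3/6 ✗ · (4,3)R 2/4 ✗
Row 5: (5,1)B 1/3 ✗ · (5,2)B 1/4 ✗
For instance (1,2) has only 0/1 same-type neighbors, below 3/5.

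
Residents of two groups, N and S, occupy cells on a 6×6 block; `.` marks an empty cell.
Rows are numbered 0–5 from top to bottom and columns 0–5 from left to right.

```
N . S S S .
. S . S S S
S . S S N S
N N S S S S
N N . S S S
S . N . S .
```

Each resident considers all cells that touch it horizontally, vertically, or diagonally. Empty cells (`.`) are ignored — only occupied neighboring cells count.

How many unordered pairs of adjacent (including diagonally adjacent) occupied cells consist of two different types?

17

Scan each occupied cell's neighbors to the right and below (and the two forward diagonals) so each pair is counted once.
Row 0: N(0,0)–S(1,1)≠ S(0,2)–S(0,3)= S(0,2)–S(1,3)= S(0,2)–S(1,1)= S(0,3)–S(0,4)= S(0,3)–S(1,3)= S(0,3)–S(1,4)= S(0,4)–S(1,4)= S(0,4)–S(1,5)= S(0,4)–S(1,3)=  → 1/10 unlike.
Row 1: S(1,1)–S(2,2)= S(1,1)–S(2,0)= S(1,3)–S(1,4)= S(1,3)–S(2,3)= S(1,3)–N(2,4)≠ S(1,3)–S(2,2)= S(1,4)–S(1,5)= S(1,4)–N(2,4)≠ S(1,4)–S(2,5)= S(1,4)–S(2,3)= S(1,5)–S(2,5)= S(1,5)–N(2,4)≠  → 3/12 unlike.
Row 2: S(2,0)–N(3,0)≠ S(2,0)–N(3,1)≠ S(2,2)–S(2,3)= S(2,2)–S(3,2)= S(2,2)–S(3,3)= S(2,2)–N(3,1)≠ S(2,3)–N(2,4)≠ S(2,3)–S(3,3)= S(2,3)–S(3,4)= S(2,3)–S(3,2)= N(2,4)–S(2,5)≠ N(2,4)–S(3,4)≠ N(2,4)–S(3,5)≠ N(2,4)–S(3,3)≠ S(2,5)–S(3,5)= S(2,5)–S(3,4)=  → 8/16 unlike.
Row 3: N(3,0)–N(3,1)= N(3,0)–N(4,0)= N(3,0)–N(4,1)= N(3,1)–S(3,2)≠ N(3,1)–N(4,1)= N(3,1)–N(4,0)= S(3,2)–S(3,3)= S(3,2)–S(4,3)= S(3,2)–N(4,1)≠ S(3,3)–S(3,4)= S(3,3)–S(4,3)= S(3,3)–S(4,4)= S(3,4)–S(3,5)= S(3,4)–S(4,4)= S(3,4)–S(4,5)= S(3,4)–S(4,3)= S(3,5)–S(4,5)= S(3,5)–S(4,4)=  → 2/18 unlike.
Row 4: N(4,0)–N(4,1)= N(4,0)–S(5,0)≠ N(4,1)–N(5,2)= N(4,1)–S(5,0)≠ S(4,3)–S(4,4)= S(4,3)–S(5,4)= S(4,3)–N(5,2)≠ S(4,4)–S(4,5)= S(4,4)–S(5,4)= S(4,5)–S(5,4)=  → 3/10 unlike.
Total adjacent occupied pairs: 66; unlike-type pairs: 17.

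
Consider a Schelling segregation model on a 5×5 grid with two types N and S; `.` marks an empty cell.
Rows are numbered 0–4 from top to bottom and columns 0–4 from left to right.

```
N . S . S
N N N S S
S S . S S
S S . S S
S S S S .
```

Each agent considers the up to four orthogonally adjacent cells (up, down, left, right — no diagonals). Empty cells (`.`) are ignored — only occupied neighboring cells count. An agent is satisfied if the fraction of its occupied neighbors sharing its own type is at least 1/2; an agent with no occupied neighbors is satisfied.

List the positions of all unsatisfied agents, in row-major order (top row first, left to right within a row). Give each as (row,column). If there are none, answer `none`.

(0,2), (1,2)

(0,0)N 1/1 ✓
(0,2)S 0/1 ✗
(0,4)S 1/1 ✓
(1,0)N 2/3 ✓
(1,1)N 2/3 ✓
(1,2)N 1/3 ✗
(1,3)S 2/3 ✓
(1,4)S 3/3 ✓
(2,0)S 2/3 ✓
(2,1)S 2/3 ✓
(2,3)S 3/3 ✓
(2,4)S 3/3 ✓
(3,0)S 3/3 ✓
(3,1)S 3/3 ✓
(3,3)S 3/3 ✓
(3,4)S 2/2 ✓
(4,0)S 2/2 ✓
(4,1)S 3/3 ✓
(4,2)S 2/2 ✓
(4,3)S 2/2 ✓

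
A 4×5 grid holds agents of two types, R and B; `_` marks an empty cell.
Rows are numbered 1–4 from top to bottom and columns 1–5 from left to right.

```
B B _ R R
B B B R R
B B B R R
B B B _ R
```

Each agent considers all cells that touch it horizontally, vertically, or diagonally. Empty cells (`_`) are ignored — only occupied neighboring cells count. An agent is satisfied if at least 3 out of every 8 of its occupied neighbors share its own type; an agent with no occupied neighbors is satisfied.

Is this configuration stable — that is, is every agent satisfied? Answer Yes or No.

(1,1)B 3/3 ✓
(1,2)B 4/4 ✓
(1,4)R 3/4 ✓
(1,5)R 3/3 ✓
(2,1)B 5/5 ✓
(2,2)B 7/7 ✓
(2,3)B 4/7 ✓
(2,4)R 5/7 ✓
(2,5)R 5/5 ✓
(3,1)B 5/5 ✓
(3,2)B 8/8 ✓
(3,3)B 5/7 ✓
(3,4)R 4/7 ✓
(3,5)R 4/4 ✓
(4,1)B 3/3 ✓
(4,2)B 5/5 ✓
(4,3)B 3/4 ✓
(4,5)R 2/2 ✓
All meet the threshold, so the configuration is stable.

Yes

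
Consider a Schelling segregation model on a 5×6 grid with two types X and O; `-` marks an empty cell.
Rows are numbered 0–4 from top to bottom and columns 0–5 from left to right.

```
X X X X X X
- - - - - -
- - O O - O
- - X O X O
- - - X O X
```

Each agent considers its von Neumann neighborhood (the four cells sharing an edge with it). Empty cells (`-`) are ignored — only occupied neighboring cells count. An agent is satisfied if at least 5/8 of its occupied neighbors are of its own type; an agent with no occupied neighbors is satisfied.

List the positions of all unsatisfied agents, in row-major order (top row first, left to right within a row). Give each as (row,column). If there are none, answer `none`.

(0,0)X 1/1 ok
(0,1)X 2/2 ok
(0,2)X 2/2 ok
(0,3)X 2/2 ok
(0,4)X 2/2 ok
(0,5)X 1/1 ok
(2,2)O 1/2 unhappy
(2,3)O 2/2 ok
(2,5)O 1/1 ok
(3,2)X 0/2 unhappy
(3,3)O 1/4 unhappy
(3,4)X 0/3 unhappy
(3,5)O 1/3 unhappy
(4,3)X 0/2 unhappy
(4,4)O 0/3 unhappy
(4,5)X 0/2 unhappy

(2,2), (3,2), (3,3), (3,4), (3,5), (4,3), (4,4), (4,5)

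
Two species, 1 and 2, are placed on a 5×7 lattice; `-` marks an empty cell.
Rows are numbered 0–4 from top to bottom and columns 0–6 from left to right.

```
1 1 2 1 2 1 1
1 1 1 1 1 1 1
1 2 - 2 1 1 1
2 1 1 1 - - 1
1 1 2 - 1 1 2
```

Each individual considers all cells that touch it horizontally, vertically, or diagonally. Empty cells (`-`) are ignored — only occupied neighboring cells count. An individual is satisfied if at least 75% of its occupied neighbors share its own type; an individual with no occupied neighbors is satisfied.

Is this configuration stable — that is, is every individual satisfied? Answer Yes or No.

No

Row 0: (0,0)1 3/3 satisfied · (0,1)1 4/5 satisfied · (0,2)2 0/5 not · (0,3)1 3/5 not · (0,4)2 0/5 not · (0,5)1 4/5 satisfied · (0,6)1 3/3 satisfied
Row 1: (1,0)1 4/5 satisfied · (1,1)1 5/7 not · (1,2)1 4/7 not · (1,3)1 4/7 not · (1,4)1 6/8 satisfied · (1,5)1 7/8 satisfied · (1,6)1 5/5 satisfied
Row 2: (2,0)1 3/5 not · (2,1)2 1/7 not · (2,3)2 0/6 not · (2,4)1 5/6 satisfied · (2,5)1 6/6 satisfied · (2,6)1 4/4 satisfied
Row 3: (3,0)2 1/5 not · (3,1)1 4/7 not · (3,2)1 3/6 not · (3,3)1 3/5 not · (3,6)1 3/4 satisfied
Row 4: (4,0)1 2/3 not · (4,1)1 3/5 not · (4,2)2 0/4 not · (4,4)1 2/2 satisfied · (4,5)1 2/3 not · (4,6)2 0/2 not
For instance (0,2) has only 0/5 same-type neighbors, below 3/4.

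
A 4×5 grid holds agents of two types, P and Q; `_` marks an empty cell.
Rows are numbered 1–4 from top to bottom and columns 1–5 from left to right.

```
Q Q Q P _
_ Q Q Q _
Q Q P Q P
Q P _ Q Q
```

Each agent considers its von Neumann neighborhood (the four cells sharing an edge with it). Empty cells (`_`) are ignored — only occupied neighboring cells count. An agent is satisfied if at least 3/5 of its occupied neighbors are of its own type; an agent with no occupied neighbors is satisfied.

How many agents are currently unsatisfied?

(1,1)Q 1/1 ok
(1,2)Q 3/3 ok
(1,3)Q 2/3 ok
(1,4)P 0/2 unhappy
(2,2)Q 3/3 ok
(2,3)Q 3/4 ok
(2,4)Q 2/3 ok
(3,1)Q 2/2 ok
(3,2)Q 2/4 unhappy
(3,3)P 0/3 unhappy
(3,4)Q 2/4 unhappy
(3,5)P 0/2 unhappy
(4,1)Q 1/2 unhappy
(4,2)P 0/2 unhappy
(4,4)Q 2/2 ok
(4,5)Q 1/2 unhappy
Unsatisfied: (1,4), (3,2), (3,3), (3,4), (3,5), (4,1), (4,2), (4,5) — 8 in total.

8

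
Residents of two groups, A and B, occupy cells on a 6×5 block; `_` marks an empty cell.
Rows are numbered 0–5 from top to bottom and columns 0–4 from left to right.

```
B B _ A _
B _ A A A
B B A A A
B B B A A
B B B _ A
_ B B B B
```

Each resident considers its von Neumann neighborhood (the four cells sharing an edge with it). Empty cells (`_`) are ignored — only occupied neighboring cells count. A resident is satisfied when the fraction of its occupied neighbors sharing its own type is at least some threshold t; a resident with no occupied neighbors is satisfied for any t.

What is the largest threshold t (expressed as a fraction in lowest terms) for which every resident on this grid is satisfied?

1/2

(0,0)B 2/2
(0,1)B 1/1
(0,3)A 1/1
(1,0)B 2/2
(1,2)A 2/2
(1,3)A 4/4
(1,4)A 2/2
(2,0)B 3/3
(2,1)B 2/3
(2,2)A 2/4
(2,3)A 4/4
(2,4)A 3/3
(3,0)B 3/3
(3,1)B 4/4
(3,2)B 2/4
(3,3)A 2/3
(3,4)A 3/3
(4,0)B 2/2
(4,1)B 4/4
(4,2)B 3/3
(4,4)A 1/2
(5,1)B 2/2
(5,2)B 3/3
(5,3)B 2/2
(5,4)B 1/2
The smallest same-type fraction is 2/4 at (2,2), which reduces to 1/2. Any threshold above that leaves this resident unsatisfied.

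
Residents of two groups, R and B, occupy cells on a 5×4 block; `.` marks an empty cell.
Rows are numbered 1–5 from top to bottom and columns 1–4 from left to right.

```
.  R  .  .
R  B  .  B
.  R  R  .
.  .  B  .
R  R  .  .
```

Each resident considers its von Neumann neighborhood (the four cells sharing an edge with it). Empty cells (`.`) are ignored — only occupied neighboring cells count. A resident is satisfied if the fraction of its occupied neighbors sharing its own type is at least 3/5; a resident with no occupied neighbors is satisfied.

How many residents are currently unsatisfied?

Row 1: (1,2)R 0/1 not
Row 2: (2,1)R 0/1 not · (2,2)B 0/3 not · (2,4)B 0/0 satisfied
Row 3: (3,2)R 1/2 not · (3,3)R 1/2 not
Row 4: (4,3)B 0/1 not
Row 5: (5,1)R 1/1 satisfied · (5,2)R 1/1 satisfied
Unsatisfied: (1,2), (2,1), (2,2), (3,2), (3,3), (4,3) — 6 in total.

6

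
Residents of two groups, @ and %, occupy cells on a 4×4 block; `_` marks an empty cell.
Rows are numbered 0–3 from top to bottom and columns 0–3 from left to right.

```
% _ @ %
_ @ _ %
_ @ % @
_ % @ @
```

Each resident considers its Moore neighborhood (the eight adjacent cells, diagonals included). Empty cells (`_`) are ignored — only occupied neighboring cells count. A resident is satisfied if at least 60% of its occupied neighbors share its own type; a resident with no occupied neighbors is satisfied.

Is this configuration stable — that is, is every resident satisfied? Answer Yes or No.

Row 0: (0,0)% 0/1 ✗ · (0,2)@ 1/3 ✗ · (0,3)% 1/2 ✗
Row 1: (1,1)@ 2/4 ✗ · (1,3)% 2/4 ✗
Row 2: (2,1)@ 2/4 ✗ · (2,2)% 2/7 ✗ · (2,3)@ 2/4 ✗
Row 3: (3,1)% 1/3 ✗ · (3,2)@ 3/5 ✓ · (3,3)@ 2/3 ✓
For instance (0,0) has only 0/1 same-type neighbors, below 3/5.

No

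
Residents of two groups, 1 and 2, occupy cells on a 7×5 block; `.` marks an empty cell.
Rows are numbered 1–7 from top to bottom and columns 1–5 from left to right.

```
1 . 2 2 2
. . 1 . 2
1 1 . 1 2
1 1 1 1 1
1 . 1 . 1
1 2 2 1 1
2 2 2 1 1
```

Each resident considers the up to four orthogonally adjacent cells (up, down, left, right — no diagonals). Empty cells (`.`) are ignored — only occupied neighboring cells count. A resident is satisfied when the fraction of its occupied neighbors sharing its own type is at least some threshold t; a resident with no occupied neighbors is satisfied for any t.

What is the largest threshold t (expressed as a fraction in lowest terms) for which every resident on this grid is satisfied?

(1,1)1 — no occupied neighbors
(1,3)2 1/2
(1,4)2 2/2
(1,5)2 2/2
(2,3)1 0/1
(2,5)2 2/2
(3,1)1 2/2
(3,2)1 2/2
(3,4)1 1/2
(3,5)2 1/3
(4,1)1 3/3
(4,2)1 3/3
(4,3)1 3/3
(4,4)1 3/3
(4,5)1 2/3
(5,1)1 2/2
(5,3)1 1/2
(5,5)1 2/2
(6,1)1 1/3
(6,2)2 2/3
(6,3)2 2/4
(6,4)1 2/3
(6,5)1 3/3
(7,1)2 1/2
(7,2)2 3/3
(7,3)2 2/3
(7,4)1 2/3
(7,5)1 2/2
The smallest same-type fraction is 0/1 at (2,3), which reduces to 0/1. Any threshold above that leaves this resident unsatisfied.

0/1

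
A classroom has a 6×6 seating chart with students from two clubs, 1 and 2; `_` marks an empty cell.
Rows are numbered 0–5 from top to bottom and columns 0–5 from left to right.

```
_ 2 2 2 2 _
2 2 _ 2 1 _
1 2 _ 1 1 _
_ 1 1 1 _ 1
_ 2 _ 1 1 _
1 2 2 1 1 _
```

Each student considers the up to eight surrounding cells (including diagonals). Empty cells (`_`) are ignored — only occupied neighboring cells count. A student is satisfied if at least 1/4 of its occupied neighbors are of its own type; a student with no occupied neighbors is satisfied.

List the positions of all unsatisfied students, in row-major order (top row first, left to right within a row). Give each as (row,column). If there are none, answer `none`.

(5,0)

(0,1)2 3/3 ok
(0,2)2 4/4 ok
(0,3)2 3/4 ok
(0,4)2 2/3 ok
(1,0)2 3/4 ok
(1,1)2 4/5 ok
(1,3)2 3/6 ok
(1,4)1 2/5 ok
(2,0)1 1/4 ok
(2,1)2 2/5 ok
(2,3)1 4/5 ok
(2,4)1 4/5 ok
(3,1)1 2/4 ok
(3,2)1 4/6 ok
(3,3)1 5/5 ok
(3,5)1 2/2 ok
(4,1)2 2/5 ok
(4,3)1 5/6 ok
(4,4)1 5/5 ok
(5,0)1 0/2 unhappy
(5,1)2 2/3 ok
(5,2)2 2/4 ok
(5,3)1 3/4 ok
(5,4)1 3/3 ok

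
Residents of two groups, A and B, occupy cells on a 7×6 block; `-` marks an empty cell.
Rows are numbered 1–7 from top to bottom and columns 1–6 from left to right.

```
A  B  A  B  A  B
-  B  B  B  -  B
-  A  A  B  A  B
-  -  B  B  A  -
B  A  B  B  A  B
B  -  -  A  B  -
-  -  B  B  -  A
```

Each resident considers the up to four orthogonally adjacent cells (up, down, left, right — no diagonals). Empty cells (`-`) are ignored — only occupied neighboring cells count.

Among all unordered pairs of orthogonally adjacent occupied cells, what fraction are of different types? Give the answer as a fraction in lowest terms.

21/38

Scan each occupied cell's neighbors to the right and below so each pair is counted once.
Row 1: A(1,1)–B(1,2)≠ B(1,2)–A(1,3)≠ B(1,2)–B(2,2)= A(1,3)–B(1,4)≠ A(1,3)–B(2,3)≠ B(1,4)–A(1,5)≠ B(1,4)–B(2,4)= A(1,5)–B(1,6)≠ B(1,6)–B(2,6)=  → 6/9 unlike.
Row 2: B(2,2)–B(2,3)= B(2,2)–A(3,2)≠ B(2,3)–B(2,4)= B(2,3)–A(3,3)≠ B(2,4)–B(3,4)= B(2,6)–B(3,6)=  → 2/6 unlike.
Row 3: A(3,2)–A(3,3)= A(3,3)–B(3,4)≠ A(3,3)–B(4,3)≠ B(3,4)–A(3,5)≠ B(3,4)–B(4,4)= A(3,5)–B(3,6)≠ A(3,5)–A(4,5)=  → 4/7 unlike.
Row 4: B(4,3)–B(4,4)= B(4,3)–B(5,3)= B(4,4)–A(4,5)≠ B(4,4)–B(5,4)= A(4,5)–A(5,5)=  → 1/5 unlike.
Row 5: B(5,1)–A(5,2)≠ B(5,1)–B(6,1)= A(5,2)–B(5,3)≠ B(5,3)–B(5,4)= B(5,4)–A(5,5)≠ B(5,4)–A(6,4)≠ A(5,5)–B(5,6)≠ A(5,5)–B(6,5)≠  → 6/8 unlike.
Row 6: A(6,4)–B(6,5)≠ A(6,4)–B(7,4)≠  → 2/2 unlike.
Row 7: B(7,3)–B(7,4)=  → 0/1 unlike.
Total adjacent occupied pairs: 38; unlike-type pairs: 21.
21/38 is already in lowest terms.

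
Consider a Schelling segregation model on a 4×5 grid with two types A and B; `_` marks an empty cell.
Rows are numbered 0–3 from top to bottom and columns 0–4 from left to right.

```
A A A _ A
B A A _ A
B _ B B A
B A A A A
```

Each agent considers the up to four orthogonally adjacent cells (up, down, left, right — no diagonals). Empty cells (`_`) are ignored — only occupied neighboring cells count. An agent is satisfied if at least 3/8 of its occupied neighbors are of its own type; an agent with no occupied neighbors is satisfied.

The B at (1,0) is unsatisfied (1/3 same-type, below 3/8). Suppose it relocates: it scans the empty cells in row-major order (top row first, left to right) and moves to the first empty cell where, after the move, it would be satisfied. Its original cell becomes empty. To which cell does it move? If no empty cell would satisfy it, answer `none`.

(2,1)

Vacating (1,0). Empty cells in order:
  (0,3): 0/2 same-type → still unsatisfied.
  (1,3): 1/3 same-type → still unsatisfied.
  (2,1): 2/4 same-type → satisfied — stop here.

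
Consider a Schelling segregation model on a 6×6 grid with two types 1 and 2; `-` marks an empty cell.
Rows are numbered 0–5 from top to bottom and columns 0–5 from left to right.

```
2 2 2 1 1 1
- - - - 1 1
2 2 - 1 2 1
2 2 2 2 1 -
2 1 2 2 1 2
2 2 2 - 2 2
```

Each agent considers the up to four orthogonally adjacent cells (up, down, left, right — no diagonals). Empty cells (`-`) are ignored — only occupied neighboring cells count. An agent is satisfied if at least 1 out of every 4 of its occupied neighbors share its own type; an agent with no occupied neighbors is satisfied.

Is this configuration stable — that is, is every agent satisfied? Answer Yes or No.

(0,0)2 1/1 ok
(0,1)2 2/2 ok
(0,2)2 1/2 ok
(0,3)1 1/2 ok
(0,4)1 3/3 ok
(0,5)1 2/2 ok
(1,4)1 2/3 ok
(1,5)1 3/3 ok
(2,0)2 2/2 ok
(2,1)2 2/2 ok
(2,3)1 0/2 unhappy
(2,4)2 0/4 unhappy
(2,5)1 1/2 ok
(3,0)2 3/3 ok
(3,1)2 3/4 ok
(3,2)2 3/3 ok
(3,3)2 2/4 ok
(3,4)1 1/3 ok
(4,0)2 2/3 ok
(4,1)1 0/4 unhappy
(4,2)2 3/4 ok
(4,3)2 2/3 ok
(4,4)1 1/4 ok
(4,5)2 1/2 ok
(5,0)2 2/2 ok
(5,1)2 2/3 ok
(5,2)2 2/2 ok
(5,4)2 1/2 ok
(5,5)2 2/2 ok
For instance (2,3) has only 0/2 same-type neighbors, below 1/4.

No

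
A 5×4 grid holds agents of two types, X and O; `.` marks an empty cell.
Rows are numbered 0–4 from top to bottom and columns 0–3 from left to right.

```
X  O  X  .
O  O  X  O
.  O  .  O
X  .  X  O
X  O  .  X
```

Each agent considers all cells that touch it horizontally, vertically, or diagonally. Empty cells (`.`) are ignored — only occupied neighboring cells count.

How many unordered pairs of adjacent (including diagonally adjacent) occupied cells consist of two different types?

19

Scan each occupied cell's neighbors to the right and below (and the two forward diagonals) so each pair is counted once.
From row 0: 7 unlike of 10 pairs (running 7/10).
From row 1: 4 unlike of 8 pairs (running 11/18).
From row 2: 3 unlike of 4 pairs (running 14/22).
From row 3: 4 unlike of 6 pairs (running 18/28).
From row 4: 1 unlike of 1 pairs (running 19/29).
Total adjacent occupied pairs: 29; unlike-type pairs: 19.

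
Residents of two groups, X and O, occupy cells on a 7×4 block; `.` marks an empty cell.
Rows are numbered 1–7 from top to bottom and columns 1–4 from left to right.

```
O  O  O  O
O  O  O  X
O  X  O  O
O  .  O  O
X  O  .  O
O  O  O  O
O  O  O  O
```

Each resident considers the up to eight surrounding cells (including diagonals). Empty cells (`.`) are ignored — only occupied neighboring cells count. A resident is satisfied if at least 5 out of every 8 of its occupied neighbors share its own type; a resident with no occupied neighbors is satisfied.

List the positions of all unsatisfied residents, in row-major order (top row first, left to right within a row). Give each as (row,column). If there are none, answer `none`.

(2,4), (3,2), (4,1), (5,1)

Row 1: (1,1)O 3/3 ✓ · (1,2)O 5/5 ✓ · (1,3)O 4/5 ✓ · (1,4)O 2/3 ✓
Row 2: (2,1)O 4/5 ✓ · (2,2)O 7/8 ✓ · (2,3)O 6/8 ✓ · (2,4)X 0/5 ✗
Row 3: (3,1)O 3/4 ✓ · (3,2)X 0/7 ✗ · (3,3)O 5/7 ✓ · (3,4)O 4/5 ✓
Row 4: (4,1)O 2/4 ✗ · (4,3)O 5/6 ✓ · (4,4)O 4/4 ✓
Row 5: (5,1)X 0/4 ✗ · (5,2)O 5/6 ✓ · (5,4)O 4/4 ✓
Row 6: (6,1)O 4/5 ✓ · (6,2)O 6/7 ✓ · (6,3)O 7/7 ✓ · (6,4)O 4/4 ✓
Row 7: (7,1)O 3/3 ✓ · (7,2)O 5/5 ✓ · (7,3)O 5/5 ✓ · (7,4)O 3/3 ✓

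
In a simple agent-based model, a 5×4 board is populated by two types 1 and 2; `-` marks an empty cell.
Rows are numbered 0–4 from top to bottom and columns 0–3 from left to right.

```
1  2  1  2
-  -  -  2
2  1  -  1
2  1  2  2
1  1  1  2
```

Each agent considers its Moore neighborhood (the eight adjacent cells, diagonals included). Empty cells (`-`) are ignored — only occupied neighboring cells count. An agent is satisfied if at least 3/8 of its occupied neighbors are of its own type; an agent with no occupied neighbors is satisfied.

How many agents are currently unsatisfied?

9

(0,0)1 0/1 ✗
(0,1)2 0/2 ✗
(0,2)1 0/3 ✗
(0,3)2 1/2 ✓
(1,3)2 1/3 ✗
(2,0)2 1/3 ✗
(2,1)1 1/4 ✗
(2,3)1 0/3 ✗
(3,0)2 1/5 ✗
(3,1)1 4/7 ✓
(3,2)2 2/7 ✗
(3,3)2 2/4 ✓
(4,0)1 2/3 ✓
(4,1)1 3/5 ✓
(4,2)1 2/5 ✓
(4,3)2 2/3 ✓
Unsatisfied: (0,0), (0,1), (0,2), (1,3), (2,0), (2,1), (2,3), (3,0), (3,2) — 9 in total.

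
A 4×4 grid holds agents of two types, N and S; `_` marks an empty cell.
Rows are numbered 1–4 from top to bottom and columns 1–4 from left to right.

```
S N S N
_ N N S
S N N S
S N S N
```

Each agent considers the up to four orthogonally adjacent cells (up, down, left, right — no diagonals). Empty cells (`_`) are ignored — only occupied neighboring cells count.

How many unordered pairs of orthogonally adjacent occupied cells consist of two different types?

13

Scan each occupied cell's neighbors to the right and below so each pair is counted once.
Row 1: S(1,1)–N(1,2)≠ N(1,2)–S(1,3)≠ N(1,2)–N(2,2)= S(1,3)–N(1,4)≠ S(1,3)–N(2,3)≠ N(1,4)–S(2,4)≠  → 5/6 unlike.
Row 2: N(2,2)–N(2,3)= N(2,2)–N(3,2)= N(2,3)–S(2,4)≠ N(2,3)–N(3,3)= S(2,4)–S(3,4)=  → 1/5 unlike.
Row 3: S(3,1)–N(3,2)≠ S(3,1)–S(4,1)= N(3,2)–N(3,3)= N(3,2)–N(4,2)= N(3,3)–S(3,4)≠ N(3,3)–S(4,3)≠ S(3,4)–N(4,4)≠  → 4/7 unlike.
Row 4: S(4,1)–N(4,2)≠ N(4,2)–S(4,3)≠ S(4,3)–N(4,4)≠  → 3/3 unlike.
Total adjacent occupied pairs: 21; unlike-type pairs: 13.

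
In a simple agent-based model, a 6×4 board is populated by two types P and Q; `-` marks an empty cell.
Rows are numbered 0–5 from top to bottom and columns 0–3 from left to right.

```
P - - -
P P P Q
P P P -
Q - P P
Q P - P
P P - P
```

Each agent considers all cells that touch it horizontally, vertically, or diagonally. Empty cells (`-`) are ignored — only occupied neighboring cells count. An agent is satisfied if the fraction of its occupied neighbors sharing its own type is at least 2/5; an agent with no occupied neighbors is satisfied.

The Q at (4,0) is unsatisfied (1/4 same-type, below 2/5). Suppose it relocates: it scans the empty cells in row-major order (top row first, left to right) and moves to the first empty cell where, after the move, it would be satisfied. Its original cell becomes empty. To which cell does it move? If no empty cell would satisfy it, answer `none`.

(0,3)

Vacating (4,0). Empty cells in order:
  (0,1): 0/4 same-type → still unsatisfied.
  (0,2): 1/3 same-type → still unsatisfied.
  (0,3): 1/2 same-type → satisfied — stop here.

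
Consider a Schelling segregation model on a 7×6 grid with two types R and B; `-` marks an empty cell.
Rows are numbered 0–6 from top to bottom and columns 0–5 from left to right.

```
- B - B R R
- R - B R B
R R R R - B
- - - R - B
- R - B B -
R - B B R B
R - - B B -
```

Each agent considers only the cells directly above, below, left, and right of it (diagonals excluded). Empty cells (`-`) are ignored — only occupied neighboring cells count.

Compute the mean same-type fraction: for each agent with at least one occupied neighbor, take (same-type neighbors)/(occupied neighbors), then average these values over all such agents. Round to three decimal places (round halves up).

0.630

Row 0: (0,1)B 0/1 · (0,3)B 1/2 · (0,4)R 2/3 · (0,5)R 1/2
Row 1: (1,1)R 1/2 · (1,3)B 1/3 · (1,4)R 1/3 · (1,5)B 1/3
Row 2: (2,0)R 1/1 · (2,1)R 3/3 · (2,2)R 2/2 · (2,3)R 2/3 · (2,5)B 2/2
Row 3: (3,3)R 1/2 · (3,5)B 1/1
Row 4: (4,1)R — no occupied neighbors · (4,3)B 2/3 · (4,4)B 1/2
Row 5: (5,0)R 1/1 · (5,2)B 1/1 · (5,3)B 3/4 · (5,4)R 0/4 · (5,5)B 0/1
Row 6: (6,0)R 1/1 · (6,3)B 2/2 · (6,4)B 1/2
Sum over 25 agents: 0/1 + 1/2 + 2/3 + 1/2 + 1/2 + 1/3 + 1/3 + 1/3 + 1/1 + 3/3 + 2/2 + 2/3 + 2/2 + 1/2 + 1/1 + 2/3 + 1/2 + 1/1 + 1/1 + 3/4 + 0/4 + 0/1 + 1/1 + 2/2 + 1/2 = 63/4; mean = 63/4 ÷ 25 = 63/100 = 0.63 → 0.630.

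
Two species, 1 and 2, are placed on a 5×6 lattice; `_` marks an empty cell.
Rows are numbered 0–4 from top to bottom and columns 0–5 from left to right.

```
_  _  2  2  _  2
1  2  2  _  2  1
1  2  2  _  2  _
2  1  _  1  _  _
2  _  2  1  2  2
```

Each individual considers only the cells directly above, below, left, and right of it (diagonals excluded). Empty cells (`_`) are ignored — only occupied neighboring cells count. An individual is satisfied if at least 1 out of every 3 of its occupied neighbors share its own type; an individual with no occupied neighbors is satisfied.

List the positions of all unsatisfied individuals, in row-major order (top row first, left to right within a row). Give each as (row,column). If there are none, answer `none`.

(0,5), (1,5), (3,1), (4,2)

(0,2)2 2/2 satisfied
(0,3)2 1/1 satisfied
(0,5)2 0/1 not
(1,0)1 1/2 satisfied
(1,1)2 2/3 satisfied
(1,2)2 3/3 satisfied
(1,4)2 1/2 satisfied
(1,5)1 0/2 not
(2,0)1 1/3 satisfied
(2,1)2 2/4 satisfied
(2,2)2 2/2 satisfied
(2,4)2 1/1 satisfied
(3,0)2 1/3 satisfied
(3,1)1 0/2 not
(3,3)1 1/1 satisfied
(4,0)2 1/1 satisfied
(4,2)2 0/1 not
(4,3)1 1/3 satisfied
(4,4)2 1/2 satisfied
(4,5)2 1/1 satisfied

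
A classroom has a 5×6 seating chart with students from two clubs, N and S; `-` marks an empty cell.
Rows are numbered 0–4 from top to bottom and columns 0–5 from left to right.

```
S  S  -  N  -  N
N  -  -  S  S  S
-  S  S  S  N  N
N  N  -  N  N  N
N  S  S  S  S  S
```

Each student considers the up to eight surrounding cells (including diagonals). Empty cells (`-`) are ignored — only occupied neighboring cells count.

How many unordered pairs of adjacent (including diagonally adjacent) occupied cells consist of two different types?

Scan each occupied cell's neighbors to the right and below (and the two forward diagonals) so each pair is counted once.
Row 0: S(0,0)–S(0,1)= S(0,0)–N(1,0)≠ S(0,1)–N(1,0)≠ N(0,3)–S(1,3)≠ N(0,3)–S(1,4)≠ N(0,5)–S(1,5)≠ N(0,5)–S(1,4)≠  → 6/7 unlike.
Row 1: N(1,0)–S(2,1)≠ S(1,3)–S(1,4)= S(1,3)–S(2,3)= S(1,3)–N(2,4)≠ S(1,3)–S(2,2)= S(1,4)–S(1,5)= S(1,4)–N(2,4)≠ S(1,4)–N(2,5)≠ S(1,4)–S(2,3)= S(1,5)–N(2,5)≠ S(1,5)–N(2,4)≠  → 6/11 unlike.
Row 2: S(2,1)–S(2,2)= S(2,1)–N(3,1)≠ S(2,1)–N(3,0)≠ S(2,2)–S(2,3)= S(2,2)–N(3,3)≠ S(2,2)–N(3,1)≠ S(2,3)–N(2,4)≠ S(2,3)–N(3,3)≠ S(2,3)–N(3,4)≠ N(2,4)–N(2,5)= N(2,4)–N(3,4)= N(2,4)–N(3,5)= N(2,4)–N(3,3)= N(2,5)–N(3,5)= N(2,5)–N(3,4)=  → 7/15 unlike.
Row 3: N(3,0)–N(3,1)= N(3,0)–N(4,0)= N(3,0)–S(4,1)≠ N(3,1)–S(4,1)≠ N(3,1)–S(4,2)≠ N(3,1)–N(4,0)= N(3,3)–N(3,4)= N(3,3)–S(4,3)≠ N(3,3)–S(4,4)≠ N(3,3)–S(4,2)≠ N(3,4)–N(3,5)= N(3,4)–S(4,4)≠ N(3,4)–S(4,5)≠ N(3,4)–S(4,3)≠ N(3,5)–S(4,5)≠ N(3,5)–S(4,4)≠  → 11/16 unlike.
Row 4: N(4,0)–S(4,1)≠ S(4,1)–S(4,2)= S(4,2)–S(4,3)= S(4,3)–S(4,4)= S(4,4)–S(4,5)=  → 1/5 unlike.
Total adjacent occupied pairs: 54; unlike-type pairs: 31.

31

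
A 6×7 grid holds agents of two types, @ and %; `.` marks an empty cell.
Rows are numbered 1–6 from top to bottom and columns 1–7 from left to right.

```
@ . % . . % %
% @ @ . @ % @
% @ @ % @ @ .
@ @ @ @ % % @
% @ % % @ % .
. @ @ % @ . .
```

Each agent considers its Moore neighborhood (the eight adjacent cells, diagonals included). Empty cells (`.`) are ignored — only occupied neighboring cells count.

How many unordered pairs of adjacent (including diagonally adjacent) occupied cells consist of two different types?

51

Scan each occupied cell's neighbors to the right and below (and the two forward diagonals) so each pair is counted once.
Row 1: @(1,1)–%(2,1)≠ @(1,1)–@(2,2)= %(1,3)–@(2,3)≠ %(1,3)–@(2,2)≠ %(1,6)–%(1,7)= %(1,6)–%(2,6)= %(1,6)–@(2,7)≠ %(1,6)–@(2,5)≠ %(1,7)–@(2,7)≠ %(1,7)–%(2,6)=  → 6/10 unlike.
Row 2: %(2,1)–@(2,2)≠ %(2,1)–%(3,1)= %(2,1)–@(3,2)≠ @(2,2)–@(2,3)= @(2,2)–@(3,2)= @(2,2)–@(3,3)= @(2,2)–%(3,1)≠ @(2,3)–@(3,3)= @(2,3)–%(3,4)≠ @(2,3)–@(3,2)= @(2,5)–%(2,6)≠ @(2,5)–@(3,5)= @(2,5)–@(3,6)= @(2,5)–%(3,4)≠ %(2,6)–@(2,7)≠ %(2,6)–@(3,6)≠ %(2,6)–@(3,5)≠ @(2,7)–@(3,6)=  → 9/18 unlike.
Row 3: %(3,1)–@(3,2)≠ %(3,1)–@(4,1)≠ %(3,1)–@(4,2)≠ @(3,2)–@(3,3)= @(3,2)–@(4,2)= @(3,2)–@(4,3)= @(3,2)–@(4,1)= @(3,3)–%(3,4)≠ @(3,3)–@(4,3)= @(3,3)–@(4,4)= @(3,3)–@(4,2)= %(3,4)–@(3,5)≠ %(3,4)–@(4,4)≠ %(3,4)–%(4,5)= %(3,4)–@(4,3)≠ @(3,5)–@(3,6)= @(3,5)–%(4,5)≠ @(3,5)–%(4,6)≠ @(3,5)–@(4,4)= @(3,6)–%(4,6)≠ @(3,6)–@(4,7)= @(3,6)–%(4,5)≠  → 11/22 unlike.
Row 4: @(4,1)–@(4,2)= @(4,1)–%(5,1)≠ @(4,1)–@(5,2)= @(4,2)–@(4,3)= @(4,2)–@(5,2)= @(4,2)–%(5,3)≠ @(4,2)–%(5,1)≠ @(4,3)–@(4,4)= @(4,3)–%(5,3)≠ @(4,3)–%(5,4)≠ @(4,3)–@(5,2)= @(4,4)–%(4,5)≠ @(4,4)–%(5,4)≠ @(4,4)–@(5,5)= @(4,4)–%(5,3)≠ %(4,5)–%(4,6)= %(4,5)–@(5,5)≠ %(4,5)–%(5,6)= %(4,5)–%(5,4)= %(4,6)–@(4,7)≠ %(4,6)–%(5,6)= %(4,6)–@(5,5)≠ @(4,7)–%(5,6)≠  → 12/23 unlike.
Row 5: %(5,1)–@(5,2)≠ %(5,1)–@(6,2)≠ @(5,2)–%(5,3)≠ @(5,2)–@(6,2)= @(5,2)–@(6,3)= %(5,3)–%(5,4)= %(5,3)–@(6,3)≠ %(5,3)–%(6,4)= %(5,3)–@(6,2)≠ %(5,4)–@(5,5)≠ %(5,4)–%(6,4)= %(5,4)–@(6,5)≠ %(5,4)–@(6,3)≠ @(5,5)–%(5,6)≠ @(5,5)–@(6,5)= @(5,5)–%(6,4)≠ %(5,6)–@(6,5)≠  → 11/17 unlike.
Row 6: @(6,2)–@(6,3)= @(6,3)–%(6,4)≠ %(6,4)–@(6,5)≠  → 2/3 unlike.
Total adjacent occupied pairs: 93; unlike-type pairs: 51.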